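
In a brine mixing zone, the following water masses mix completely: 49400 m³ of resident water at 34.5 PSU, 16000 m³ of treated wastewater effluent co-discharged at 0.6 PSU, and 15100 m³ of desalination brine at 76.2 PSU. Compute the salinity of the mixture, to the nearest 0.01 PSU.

Conserving salt mass:
salt = 49,400×34.5 + 16,000×0.6 + 15,100×76.2 = 1,704,300 + 9,600 + 1,150,620 = 2,864,520
volume = 49,400 + 16,000 + 15,100 = 80,500 m³
S = 2,864,520 / 80,500 = 35.5841 PSU

35.58 PSU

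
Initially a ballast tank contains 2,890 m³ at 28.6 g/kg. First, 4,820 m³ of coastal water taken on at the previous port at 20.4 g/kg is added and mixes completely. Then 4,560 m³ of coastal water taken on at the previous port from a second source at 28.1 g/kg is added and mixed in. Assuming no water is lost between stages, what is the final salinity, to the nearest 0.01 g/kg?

Mass of salt is conserved:
Initial salt = 2,890×28.6 = 82,654
After stage 1: salt = 82,654 + 4,820×20.4 = 180,982; volume = 7,710 m³; S = 23.474 g/kg
After stage 2: salt = 180,982 + 4,560×28.1 = 309,118; volume = 12,270 m³
S = 309,118 / 12,270 = 25.193 g/kg

25.19 g/kg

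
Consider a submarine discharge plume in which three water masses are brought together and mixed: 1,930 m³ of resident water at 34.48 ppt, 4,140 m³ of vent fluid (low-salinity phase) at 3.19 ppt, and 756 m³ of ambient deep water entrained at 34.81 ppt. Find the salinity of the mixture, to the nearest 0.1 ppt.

Mass of salt is conserved:
salt = 1,930×34.48 + 4,140×3.19 + 756×34.81 = 66,546.4 + 13,206.6 + 26,316.36 = 106,069.36
volume = 1,930 + 4,140 + 756 = 6,826 m³
S = 106,069.36 / 6,826 = 15.539 ppt

15.5 ppt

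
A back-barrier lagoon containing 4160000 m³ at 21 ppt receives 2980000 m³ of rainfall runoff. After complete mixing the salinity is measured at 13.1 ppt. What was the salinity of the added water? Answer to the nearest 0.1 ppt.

2.1 ppt

Salt balance: 4,160,000×21 + 2,980,000×S = 7,140,000×13.1
87,360,000 + 2,980,000·S = 93,534,000
S = (93,534,000 − 87,360,000) / 2,980,000 = 2.0718 ppt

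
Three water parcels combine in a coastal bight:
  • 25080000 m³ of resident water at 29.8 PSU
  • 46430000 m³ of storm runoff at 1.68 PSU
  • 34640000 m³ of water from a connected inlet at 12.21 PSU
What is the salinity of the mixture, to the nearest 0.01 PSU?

11.76 PSU

Weighted by volume,
salt = 25,080,000×29.8 + 46,430,000×1.68 + 34,640,000×12.21 = 747,384,000 + 78,002,400 + 422,954,400 = 1,248,340,800
volume = 25,080,000 + 46,430,000 + 34,640,000 = 106,150,000 m³
S = 1,248,340,800 / 106,150,000 = 11.7602 PSU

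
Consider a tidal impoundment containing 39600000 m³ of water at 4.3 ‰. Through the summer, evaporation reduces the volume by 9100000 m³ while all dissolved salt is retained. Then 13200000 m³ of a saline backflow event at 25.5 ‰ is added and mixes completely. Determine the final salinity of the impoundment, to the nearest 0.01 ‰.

11.60 ‰

After evaporation: salt = 39,600,000×4.3 = 170,280,000; volume = 39,600,000 − 9,100,000 = 30,500,000 m³
After mixing: salt = 170,280,000 + 13,200,000×25.5 = 506,880,000; volume = 30,500,000 + 13,200,000 = 43,700,000 m³
S = 506,880,000 / 43,700,000 = 11.5991 ‰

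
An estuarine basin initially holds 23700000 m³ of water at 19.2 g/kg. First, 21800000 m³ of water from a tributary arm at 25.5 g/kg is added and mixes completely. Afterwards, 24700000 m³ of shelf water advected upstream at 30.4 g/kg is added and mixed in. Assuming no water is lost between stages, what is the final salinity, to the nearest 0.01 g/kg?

Weighted by volume,
Initial salt = 23,700,000×19.2 = 455,040,000
After stage 1: salt = 455,040,000 + 21,800,000×25.5 = 1,010,940,000; volume = 45,500,000 m³; S = 22.218 g/kg
After stage 2: salt = 1,010,940,000 + 24,700,000×30.4 = 1,761,820,000; volume = 70,200,000 m³
S = 1,761,820,000 / 70,200,000 = 25.0972 g/kg

25.10 g/kg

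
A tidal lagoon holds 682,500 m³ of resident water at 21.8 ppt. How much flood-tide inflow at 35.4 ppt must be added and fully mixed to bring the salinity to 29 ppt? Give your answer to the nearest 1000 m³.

768000 m³

Salt balance: 682,500×21.8 + V×35.4 = (682,500+V)×29
14,878,500 + 35.4V = 19,792,500 + 29V
4,914,000 = 6.4V
V = 767,812.5 m³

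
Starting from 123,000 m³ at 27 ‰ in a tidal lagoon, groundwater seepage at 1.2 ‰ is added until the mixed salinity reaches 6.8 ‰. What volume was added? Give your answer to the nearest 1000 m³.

Salt balance: 123,000×27 + V×1.2 = (123,000+V)×6.8
3,321,000 + 1.2V = 836,400 + 6.8V
2,484,600 = 5.6V
V = 443,678.57 m³

444000 m³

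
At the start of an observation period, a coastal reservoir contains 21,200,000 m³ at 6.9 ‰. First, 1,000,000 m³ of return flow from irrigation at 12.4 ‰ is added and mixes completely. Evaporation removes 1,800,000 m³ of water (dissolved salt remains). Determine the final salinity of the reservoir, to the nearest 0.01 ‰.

7.78 ‰

After mixing: salt = 21,200,000×6.9 + 1,000,000×12.4 = 158,680,000; volume = 22,200,000 m³
After evaporation: salt unchanged = 158,680,000; volume = 22,200,000 − 1,800,000 = 20,400,000 m³
S = 158,680,000 / 20,400,000 = 7.7784 ‰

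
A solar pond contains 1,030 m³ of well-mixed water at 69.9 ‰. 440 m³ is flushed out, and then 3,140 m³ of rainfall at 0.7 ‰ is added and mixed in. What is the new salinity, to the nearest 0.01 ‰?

11.65 ‰

Remaining after removal: 590 m³ at 69.9 ‰ (salt = 41,241)
After addition: salt = 41,241 + 3,140×0.7 = 43,439; volume = 3,730 m³
S = 43,439 / 3,730 = 11.6458 ‰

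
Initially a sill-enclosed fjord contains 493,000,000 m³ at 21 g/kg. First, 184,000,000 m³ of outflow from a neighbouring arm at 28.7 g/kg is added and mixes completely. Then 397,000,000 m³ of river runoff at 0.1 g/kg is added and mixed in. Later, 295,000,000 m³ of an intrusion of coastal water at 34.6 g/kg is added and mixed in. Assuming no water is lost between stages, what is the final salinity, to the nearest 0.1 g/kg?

18.9 g/kg

Conserving salt mass:
Initial salt = 493,000,000×21 = 10,353,000,000
After stage 1: salt = 10,353,000,000 + 184,000,000×28.7 = 15,633,800,000; volume = 677,000,000 m³; S = 23.093 g/kg
After stage 2: salt = 15,633,800,000 + 397,000,000×0.1 = 15,673,500,000; volume = 1,074,000,000 m³; S = 14.594 g/kg
After stage 3: salt = 15,673,500,000 + 295,000,000×34.6 = 25,880,500,000; volume = 1,369,000,000 m³
S = 25,880,500,000 / 1,369,000,000 = 18.9047 g/kg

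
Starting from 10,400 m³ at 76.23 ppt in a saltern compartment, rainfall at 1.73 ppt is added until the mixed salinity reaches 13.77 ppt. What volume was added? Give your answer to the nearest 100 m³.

54000 m³

Salt balance: 10,400×76.23 + V×1.73 = (10,400+V)×13.77
792,792 + 1.73V = 143,208 + 13.77V
649,584 = 12.04V
V = 53,952.16 m³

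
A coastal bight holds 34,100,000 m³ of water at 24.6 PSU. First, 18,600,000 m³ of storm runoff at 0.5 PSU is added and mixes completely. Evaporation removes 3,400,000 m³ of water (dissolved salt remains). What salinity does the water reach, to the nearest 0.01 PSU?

After mixing: salt = 34,100,000×24.6 + 18,600,000×0.5 = 848,160,000; volume = 52,700,000 m³
After evaporation: salt unchanged = 848,160,000; volume = 52,700,000 − 3,400,000 = 49,300,000 m³
S = 848,160,000 / 49,300,000 = 17.2041 PSU

17.20 PSU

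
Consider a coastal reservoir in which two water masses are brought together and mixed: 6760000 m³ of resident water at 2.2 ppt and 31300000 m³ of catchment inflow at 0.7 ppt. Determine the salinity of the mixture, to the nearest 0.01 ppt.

0.97 ppt

Conserving salt mass:
salt = 6,760,000×2.2 + 31,300,000×0.7 = 14,872,000 + 21,910,000 = 36,782,000
volume = 6,760,000 + 31,300,000 = 38,060,000 m³
S = 36,782,000 / 38,060,000 = 0.9664 ppt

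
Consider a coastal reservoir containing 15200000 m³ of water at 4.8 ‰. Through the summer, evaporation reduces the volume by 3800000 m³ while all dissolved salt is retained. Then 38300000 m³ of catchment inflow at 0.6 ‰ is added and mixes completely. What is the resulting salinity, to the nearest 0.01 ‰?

After evaporation: salt = 15,200,000×4.8 = 72,960,000; volume = 15,200,000 − 3,800,000 = 11,400,000 m³
After mixing: salt = 72,960,000 + 38,300,000×0.6 = 95,940,000; volume = 11,400,000 + 38,300,000 = 49,700,000 m³
S = 95,940,000 / 49,700,000 = 1.9304 ‰

1.93 ‰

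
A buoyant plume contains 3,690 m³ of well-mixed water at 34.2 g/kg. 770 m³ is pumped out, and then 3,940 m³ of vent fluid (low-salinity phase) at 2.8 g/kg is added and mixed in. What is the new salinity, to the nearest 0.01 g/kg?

Remaining after removal: 2,920 m³ at 34.2 g/kg (salt = 99,864)
After addition: salt = 99,864 + 3,940×2.8 = 110,896; volume = 6,860 m³
S = 110,896 / 6,860 = 16.1656 g/kg

16.17 g/kg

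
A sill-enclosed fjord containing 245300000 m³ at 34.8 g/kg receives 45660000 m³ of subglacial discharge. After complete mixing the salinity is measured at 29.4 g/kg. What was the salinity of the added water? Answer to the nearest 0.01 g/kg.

Salt balance: 245,300,000×34.8 + 45,660,000×S = 290,960,000×29.4
8,536,440,000 + 45,660,000·S = 8,554,224,000
S = (8,554,224,000 − 8,536,440,000) / 45,660,000 = 0.3895 g/kg

0.39 g/kg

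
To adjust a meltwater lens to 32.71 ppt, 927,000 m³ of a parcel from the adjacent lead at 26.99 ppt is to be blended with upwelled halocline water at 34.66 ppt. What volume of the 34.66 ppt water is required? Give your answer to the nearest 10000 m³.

2720000 m³

Salt balance: 927,000×26.99 + V×34.66 = (927,000+V)×32.71
25,019,730 + 34.66V = 30,322,170 + 32.71V
5,302,440 = 1.95V
V = 2,719,200 m³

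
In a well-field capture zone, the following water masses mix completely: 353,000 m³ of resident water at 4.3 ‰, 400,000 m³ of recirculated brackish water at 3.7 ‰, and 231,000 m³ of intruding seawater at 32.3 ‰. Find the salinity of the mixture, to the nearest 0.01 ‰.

Conserving salt mass:
salt = 353,000×4.3 + 400,000×3.7 + 231,000×32.3 = 1,517,900 + 1,480,000 + 7,461,300 = 10,459,200
volume = 353,000 + 400,000 + 231,000 = 984,000 m³
S = 10,459,200 / 984,000 = 10.6293 ‰

10.63 ‰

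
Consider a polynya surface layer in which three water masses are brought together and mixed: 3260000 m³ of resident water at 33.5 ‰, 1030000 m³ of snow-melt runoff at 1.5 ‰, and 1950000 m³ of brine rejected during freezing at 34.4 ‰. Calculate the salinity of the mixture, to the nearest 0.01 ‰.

28.50 ‰

Conserving salt mass:
salt = 3,260,000×33.5 + 1,030,000×1.5 + 1,950,000×34.4 = 109,210,000 + 1,545,000 + 67,080,000 = 177,835,000
volume = 3,260,000 + 1,030,000 + 1,950,000 = 6,240,000 m³
S = 177,835,000 / 6,240,000 = 28.4992 ‰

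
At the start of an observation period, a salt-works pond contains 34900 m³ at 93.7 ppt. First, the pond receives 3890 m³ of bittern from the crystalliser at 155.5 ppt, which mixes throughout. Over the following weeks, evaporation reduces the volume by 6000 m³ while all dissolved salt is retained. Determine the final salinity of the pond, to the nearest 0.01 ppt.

118.18 ppt

After mixing: salt = 34,900×93.7 + 3,890×155.5 = 3,875,025; volume = 38,790 m³
After evaporation: salt unchanged = 3,875,025; volume = 38,790 − 6,000 = 32,790 m³
S = 3,875,025 / 32,790 = 118.177 ppt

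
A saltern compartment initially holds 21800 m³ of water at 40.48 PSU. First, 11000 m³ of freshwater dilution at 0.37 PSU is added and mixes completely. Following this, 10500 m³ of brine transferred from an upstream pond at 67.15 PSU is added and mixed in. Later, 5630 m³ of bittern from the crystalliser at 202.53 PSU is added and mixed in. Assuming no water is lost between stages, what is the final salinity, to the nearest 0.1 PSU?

55.8 PSU

Total salt / total volume:
Initial salt = 21,800×40.48 = 882,464
After stage 1: salt = 882,464 + 11,000×0.37 = 886,534; volume = 32,800 m³; S = 27.028 PSU
After stage 2: salt = 886,534 + 10,500×67.15 = 1,591,609; volume = 43,300 m³; S = 36.758 PSU
After stage 3: salt = 1,591,609 + 5,630×202.53 = 2,731,852.9; volume = 48,930 m³
S = 2,731,852.9 / 48,930 = 55.8319 PSU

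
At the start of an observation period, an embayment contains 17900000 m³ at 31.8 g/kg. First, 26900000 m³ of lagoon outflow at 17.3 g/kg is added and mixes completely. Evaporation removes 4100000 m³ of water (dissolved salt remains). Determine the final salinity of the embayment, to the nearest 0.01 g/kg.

After mixing: salt = 17,900,000×31.8 + 26,900,000×17.3 = 1,034,590,000; volume = 44,800,000 m³
After evaporation: salt unchanged = 1,034,590,000; volume = 44,800,000 − 4,100,000 = 40,700,000 m³
S = 1,034,590,000 / 40,700,000 = 25.4199 g/kg

25.42 g/kg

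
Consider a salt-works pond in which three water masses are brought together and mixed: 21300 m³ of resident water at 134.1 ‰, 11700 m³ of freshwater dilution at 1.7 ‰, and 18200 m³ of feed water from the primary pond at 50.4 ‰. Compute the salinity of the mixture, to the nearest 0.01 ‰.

74.09 ‰

By conservation of dissolved salt,
salt = 21,300×134.1 + 11,700×1.7 + 18,200×50.4 = 2,856,330 + 19,890 + 917,280 = 3,793,500
volume = 21,300 + 11,700 + 18,200 = 51,200 m³
S = 3,793,500 / 51,200 = 74.0918 ‰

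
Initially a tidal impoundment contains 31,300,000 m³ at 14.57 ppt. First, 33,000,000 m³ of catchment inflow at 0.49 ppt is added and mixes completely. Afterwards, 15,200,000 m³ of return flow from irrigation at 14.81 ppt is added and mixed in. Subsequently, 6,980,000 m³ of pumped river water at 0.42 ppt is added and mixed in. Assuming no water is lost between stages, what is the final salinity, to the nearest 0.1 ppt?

8.1 ppt

Total salt / total volume:
Initial salt = 31,300,000×14.57 = 456,041,000
After stage 1: salt = 456,041,000 + 33,000,000×0.49 = 472,211,000; volume = 64,300,000 m³; S = 7.344 ppt
After stage 2: salt = 472,211,000 + 15,200,000×14.81 = 697,323,000; volume = 79,500,000 m³; S = 8.771 ppt
After stage 3: salt = 697,323,000 + 6,980,000×0.42 = 700,254,600; volume = 86,480,000 m³
S = 700,254,600 / 86,480,000 = 8.0973 ppt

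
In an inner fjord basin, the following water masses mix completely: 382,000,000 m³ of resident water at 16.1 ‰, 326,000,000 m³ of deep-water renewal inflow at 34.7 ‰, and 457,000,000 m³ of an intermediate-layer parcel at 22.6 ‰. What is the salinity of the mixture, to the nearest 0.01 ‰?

Total salt / total volume:
salt = 382,000,000×16.1 + 326,000,000×34.7 + 457,000,000×22.6 = 6,150,200,000 + 11,312,200,000 + 10,328,200,000 = 27,790,600,000
volume = 382,000,000 + 326,000,000 + 457,000,000 = 1,165,000,000 m³
S = 27,790,600,000 / 1,165,000,000 = 23.8546 ‰

23.85 ‰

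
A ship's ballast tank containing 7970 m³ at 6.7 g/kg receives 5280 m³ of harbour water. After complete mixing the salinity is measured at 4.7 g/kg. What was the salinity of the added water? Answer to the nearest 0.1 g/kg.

Salt balance: 7,970×6.7 + 5,280×S = 13,250×4.7
53,399 + 5,280·S = 62,275
S = (62,275 − 53,399) / 5,280 = 1.6811 g/kg

1.7 g/kg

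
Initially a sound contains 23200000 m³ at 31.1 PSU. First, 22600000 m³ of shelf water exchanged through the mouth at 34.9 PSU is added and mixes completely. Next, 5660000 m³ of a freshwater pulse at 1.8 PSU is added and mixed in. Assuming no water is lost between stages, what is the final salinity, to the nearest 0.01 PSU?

Salt balance:
Initial salt = 23,200,000×31.1 = 721,520,000
After stage 1: salt = 721,520,000 + 22,600,000×34.9 = 1,510,260,000; volume = 45,800,000 m³; S = 32.975 PSU
After stage 2: salt = 1,510,260,000 + 5,660,000×1.8 = 1,520,448,000; volume = 51,460,000 m³
S = 1,520,448,000 / 51,460,000 = 29.5462 PSU

29.55 PSU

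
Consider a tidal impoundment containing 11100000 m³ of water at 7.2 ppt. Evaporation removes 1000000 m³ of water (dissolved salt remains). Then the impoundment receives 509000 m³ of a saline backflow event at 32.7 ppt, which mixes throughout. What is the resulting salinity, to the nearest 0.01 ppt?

9.10 ppt

After evaporation: salt = 11,100,000×7.2 = 79,920,000; volume = 11,100,000 − 1,000,000 = 10,100,000 m³
After mixing: salt = 79,920,000 + 509,000×32.7 = 96,564,300; volume = 10,100,000 + 509,000 = 10,609,000 m³
S = 96,564,300 / 10,609,000 = 9.1021 ppt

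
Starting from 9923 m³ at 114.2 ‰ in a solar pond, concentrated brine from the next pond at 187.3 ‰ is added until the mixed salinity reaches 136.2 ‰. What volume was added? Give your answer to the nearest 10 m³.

Salt balance: 9,923×114.2 + V×187.3 = (9,923+V)×136.2
1,133,206.6 + 187.3V = 1,351,512.6 + 136.2V
218,306 = 51.1V
V = 4,272.13 m³

4270 m³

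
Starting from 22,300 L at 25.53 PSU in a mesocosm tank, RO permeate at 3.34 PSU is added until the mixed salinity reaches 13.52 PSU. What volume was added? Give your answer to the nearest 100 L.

26300 L

Salt balance: 22,300×25.53 + V×3.34 = (22,300+V)×13.52
569,319 + 3.34V = 301,496 + 13.52V
267,823 = 10.18V
V = 26,308.74 L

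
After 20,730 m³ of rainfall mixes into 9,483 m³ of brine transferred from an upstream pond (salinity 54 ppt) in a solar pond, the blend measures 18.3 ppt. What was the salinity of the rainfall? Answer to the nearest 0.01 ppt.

Salt balance: 9,483×54 + 20,730×S = 30,213×18.3
512,082 + 20,730·S = 552,897.9
S = (552,897.9 − 512,082) / 20,730 = 1.9689 ppt

1.97 ppt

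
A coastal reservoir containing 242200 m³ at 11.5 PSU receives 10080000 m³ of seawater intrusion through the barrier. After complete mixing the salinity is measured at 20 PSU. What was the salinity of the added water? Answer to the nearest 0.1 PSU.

20.2 PSU

Salt balance: 242,200×11.5 + 10,080,000×S = 10,322,200×20
2,785,300 + 10,080,000·S = 206,444,000
S = (206,444,000 − 2,785,300) / 10,080,000 = 20.2042 PSU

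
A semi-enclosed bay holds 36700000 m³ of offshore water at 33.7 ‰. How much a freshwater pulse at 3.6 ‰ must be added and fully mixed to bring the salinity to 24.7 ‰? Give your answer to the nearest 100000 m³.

15700000 m³

Salt balance: 36,700,000×33.7 + V×3.6 = (36,700,000+V)×24.7
1,236,790,000 + 3.6V = 906,490,000 + 24.7V
330,300,000 = 21.1V
V = 15,654,028.44 m³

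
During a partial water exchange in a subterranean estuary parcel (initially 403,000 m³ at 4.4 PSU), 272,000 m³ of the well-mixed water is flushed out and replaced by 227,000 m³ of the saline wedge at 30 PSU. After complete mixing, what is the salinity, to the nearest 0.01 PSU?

20.63 PSU

Remaining after removal: 131,000 m³ at 4.4 PSU (salt = 576,400)
After addition: salt = 576,400 + 227,000×30 = 7,386,400; volume = 358,000 m³
S = 7,386,400 / 358,000 = 20.6324 PSU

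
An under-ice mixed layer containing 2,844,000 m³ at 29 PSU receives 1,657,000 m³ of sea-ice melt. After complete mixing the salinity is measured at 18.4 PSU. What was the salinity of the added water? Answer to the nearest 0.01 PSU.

Salt balance: 2,844,000×29 + 1,657,000×S = 4,501,000×18.4
82,476,000 + 1,657,000·S = 82,818,400
S = (82,818,400 − 82,476,000) / 1,657,000 = 0.2066 PSU

0.21 PSU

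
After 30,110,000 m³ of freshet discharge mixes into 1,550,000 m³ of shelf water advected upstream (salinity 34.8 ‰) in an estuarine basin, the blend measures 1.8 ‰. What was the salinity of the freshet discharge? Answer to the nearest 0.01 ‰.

0.10 ‰

Salt balance: 1,550,000×34.8 + 30,110,000×S = 31,660,000×1.8
53,940,000 + 30,110,000·S = 56,988,000
S = (56,988,000 − 53,940,000) / 30,110,000 = 0.1012 ‰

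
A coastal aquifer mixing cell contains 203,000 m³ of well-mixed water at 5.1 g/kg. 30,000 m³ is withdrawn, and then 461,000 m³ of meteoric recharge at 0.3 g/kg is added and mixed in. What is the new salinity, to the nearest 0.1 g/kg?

1.6 g/kg

Remaining after removal: 173,000 m³ at 5.1 g/kg (salt = 882,300)
After addition: salt = 882,300 + 461,000×0.3 = 1,020,600; volume = 634,000 m³
S = 1,020,600 / 634,000 = 1.6098 g/kg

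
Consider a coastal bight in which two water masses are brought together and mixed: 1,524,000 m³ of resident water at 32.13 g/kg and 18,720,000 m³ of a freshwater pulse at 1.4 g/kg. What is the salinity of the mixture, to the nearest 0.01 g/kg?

Mass of salt is conserved:
salt = 1,524,000×32.13 + 18,720,000×1.4 = 48,966,120 + 26,208,000 = 75,174,120
volume = 1,524,000 + 18,720,000 = 20,244,000 m³
S = 75,174,120 / 20,244,000 = 3.7134 g/kg

3.71 g/kg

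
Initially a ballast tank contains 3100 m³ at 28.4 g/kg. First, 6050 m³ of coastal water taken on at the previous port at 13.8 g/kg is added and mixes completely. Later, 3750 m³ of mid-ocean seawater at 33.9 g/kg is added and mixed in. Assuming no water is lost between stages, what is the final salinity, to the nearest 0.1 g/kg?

Salt balance:
Initial salt = 3,100×28.4 = 88,040
After stage 1: salt = 88,040 + 6,050×13.8 = 171,530; volume = 9,150 m³; S = 18.746 g/kg
After stage 2: salt = 171,530 + 3,750×33.9 = 298,655; volume = 12,900 m³
S = 298,655 / 12,900 = 23.1516 g/kg

23.2 g/kg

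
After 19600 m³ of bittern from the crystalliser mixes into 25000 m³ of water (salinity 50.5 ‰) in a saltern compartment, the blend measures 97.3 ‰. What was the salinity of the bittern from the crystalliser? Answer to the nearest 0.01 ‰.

156.99 ‰

Salt balance: 25,000×50.5 + 19,600×S = 44,600×97.3
1,262,500 + 19,600·S = 4,339,580
S = (4,339,580 − 1,262,500) / 19,600 = 156.9939 ‰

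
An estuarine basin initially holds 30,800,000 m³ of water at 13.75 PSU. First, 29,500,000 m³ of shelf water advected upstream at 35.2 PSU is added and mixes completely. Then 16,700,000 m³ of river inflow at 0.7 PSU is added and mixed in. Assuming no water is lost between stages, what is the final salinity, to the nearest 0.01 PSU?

19.14 PSU

By conservation of dissolved salt,
Initial salt = 30,800,000×13.75 = 423,500,000
After stage 1: salt = 423,500,000 + 29,500,000×35.2 = 1,461,900,000; volume = 60,300,000 m³; S = 24.244 PSU
After stage 2: salt = 1,461,900,000 + 16,700,000×0.7 = 1,473,590,000; volume = 77,000,000 m³
S = 1,473,590,000 / 77,000,000 = 19.1375 PSU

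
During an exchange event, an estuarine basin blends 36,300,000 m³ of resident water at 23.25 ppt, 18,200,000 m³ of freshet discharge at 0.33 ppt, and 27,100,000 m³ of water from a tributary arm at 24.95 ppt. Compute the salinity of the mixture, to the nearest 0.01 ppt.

18.70 ppt

By conservation of dissolved salt,
salt = 36,300,000×23.25 + 18,200,000×0.33 + 27,100,000×24.95 = 843,975,000 + 6,006,000 + 676,145,000 = 1,526,126,000
volume = 36,300,000 + 18,200,000 + 27,100,000 = 81,600,000 m³
S = 1,526,126,000 / 81,600,000 = 18.7025 ppt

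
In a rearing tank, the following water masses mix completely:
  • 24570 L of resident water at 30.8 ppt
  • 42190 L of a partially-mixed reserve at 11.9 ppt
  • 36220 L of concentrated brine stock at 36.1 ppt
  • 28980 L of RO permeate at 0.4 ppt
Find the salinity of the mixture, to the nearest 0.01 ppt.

Conserving salt mass:
salt = 24,570×30.8 + 42,190×11.9 + 36,220×36.1 + 28,980×0.4 = 756,756 + 502,061 + 1,307,542 + 11,592 = 2,577,951
volume = 24,570 + 42,190 + 36,220 + 28,980 = 131,960 L
S = 2,577,951 / 131,960 = 19.5359 ppt

19.54 ppt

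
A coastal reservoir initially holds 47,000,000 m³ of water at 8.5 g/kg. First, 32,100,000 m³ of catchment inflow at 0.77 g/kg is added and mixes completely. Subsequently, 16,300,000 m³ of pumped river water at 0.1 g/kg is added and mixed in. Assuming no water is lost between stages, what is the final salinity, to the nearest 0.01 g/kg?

By conservation of dissolved salt,
Initial salt = 47,000,000×8.5 = 399,500,000
After stage 1: salt = 399,500,000 + 32,100,000×0.77 = 424,217,000; volume = 79,100,000 m³; S = 5.363 g/kg
After stage 2: salt = 424,217,000 + 16,300,000×0.1 = 425,847,000; volume = 95,400,000 m³
S = 425,847,000 / 95,400,000 = 4.4638 g/kg

4.46 g/kg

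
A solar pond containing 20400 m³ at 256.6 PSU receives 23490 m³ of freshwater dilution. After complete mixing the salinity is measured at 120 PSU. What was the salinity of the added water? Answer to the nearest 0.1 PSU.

1.4 PSU

Salt balance: 20,400×256.6 + 23,490×S = 43,890×120
5,234,640 + 23,490·S = 5,266,800
S = (5,266,800 − 5,234,640) / 23,490 = 1.3691 PSU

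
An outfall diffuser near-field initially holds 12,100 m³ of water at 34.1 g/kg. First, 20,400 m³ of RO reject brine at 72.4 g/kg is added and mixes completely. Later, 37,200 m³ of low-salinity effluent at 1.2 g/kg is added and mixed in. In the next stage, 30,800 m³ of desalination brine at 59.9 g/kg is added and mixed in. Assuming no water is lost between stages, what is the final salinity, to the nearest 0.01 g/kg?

Weighted by volume,
Initial salt = 12,100×34.1 = 412,610
After stage 1: salt = 412,610 + 20,400×72.4 = 1,889,570; volume = 32,500 m³; S = 58.141 g/kg
After stage 2: salt = 1,889,570 + 37,200×1.2 = 1,934,210; volume = 69,700 m³; S = 27.751 g/kg
After stage 3: salt = 1,934,210 + 30,800×59.9 = 3,779,130; volume = 100,500 m³
S = 3,779,130 / 100,500 = 37.6033 g/kg

37.60 g/kg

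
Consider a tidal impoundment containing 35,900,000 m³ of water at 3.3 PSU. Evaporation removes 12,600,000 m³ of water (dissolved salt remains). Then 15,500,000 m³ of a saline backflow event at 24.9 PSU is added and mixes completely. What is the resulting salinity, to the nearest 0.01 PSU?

After evaporation: salt = 35,900,000×3.3 = 118,470,000; volume = 35,900,000 − 12,600,000 = 23,300,000 m³
After mixing: salt = 118,470,000 + 15,500,000×24.9 = 504,420,000; volume = 23,300,000 + 15,500,000 = 38,800,000 m³
S = 504,420,000 / 38,800,000 = 13.0005 PSU

13.00 PSU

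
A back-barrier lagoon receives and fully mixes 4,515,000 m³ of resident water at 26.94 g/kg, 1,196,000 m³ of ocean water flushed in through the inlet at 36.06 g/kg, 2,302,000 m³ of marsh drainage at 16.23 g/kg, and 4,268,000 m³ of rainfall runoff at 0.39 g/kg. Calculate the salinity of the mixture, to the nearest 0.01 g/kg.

16.59 g/kg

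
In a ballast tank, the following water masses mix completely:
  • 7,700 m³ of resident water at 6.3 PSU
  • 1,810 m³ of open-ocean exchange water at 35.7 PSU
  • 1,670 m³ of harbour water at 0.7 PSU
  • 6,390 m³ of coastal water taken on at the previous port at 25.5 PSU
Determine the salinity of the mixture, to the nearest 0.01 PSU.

Mass of salt is conserved:
salt = 7,700×6.3 + 1,810×35.7 + 1,670×0.7 + 6,390×25.5 = 48,510 + 64,617 + 1,169 + 162,945 = 277,241
volume = 7,700 + 1,810 + 1,670 + 6,390 = 17,570 m³
S = 277,241 / 17,570 = 15.7792 PSU

15.78 PSU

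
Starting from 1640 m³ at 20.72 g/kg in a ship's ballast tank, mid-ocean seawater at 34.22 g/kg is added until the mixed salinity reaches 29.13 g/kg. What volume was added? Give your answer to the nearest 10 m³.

Salt balance: 1,640×20.72 + V×34.22 = (1,640+V)×29.13
33,980.8 + 34.22V = 47,773.2 + 29.13V
13,792.4 = 5.09V
V = 2,709.71 m³

2710 m³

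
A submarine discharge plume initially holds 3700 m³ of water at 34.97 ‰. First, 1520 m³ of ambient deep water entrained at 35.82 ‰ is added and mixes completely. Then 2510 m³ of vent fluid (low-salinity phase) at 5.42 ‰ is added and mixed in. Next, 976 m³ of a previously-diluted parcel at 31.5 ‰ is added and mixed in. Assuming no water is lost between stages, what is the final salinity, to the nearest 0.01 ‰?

26.21 ‰

Salt balance:
Initial salt = 3,700×34.97 = 129,389
After stage 1: salt = 129,389 + 1,520×35.82 = 183,835.4; volume = 5,220 m³; S = 35.218 ‰
After stage 2: salt = 183,835.4 + 2,510×5.42 = 197,439.6; volume = 7,730 m³; S = 25.542 ‰
After stage 3: salt = 197,439.6 + 976×31.5 = 228,183.6; volume = 8,706 m³
S = 228,183.6 / 8,706 = 26.2099 ‰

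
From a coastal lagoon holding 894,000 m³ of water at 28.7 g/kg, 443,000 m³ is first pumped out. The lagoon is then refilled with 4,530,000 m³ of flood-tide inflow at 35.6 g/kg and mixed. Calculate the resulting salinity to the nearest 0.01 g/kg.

Remaining after removal: 451,000 m³ at 28.7 g/kg (salt = 12,943,700)
After addition: salt = 12,943,700 + 4,530,000×35.6 = 174,211,700; volume = 4,981,000 m³
S = 174,211,700 / 4,981,000 = 34.9752 g/kg

34.98 g/kg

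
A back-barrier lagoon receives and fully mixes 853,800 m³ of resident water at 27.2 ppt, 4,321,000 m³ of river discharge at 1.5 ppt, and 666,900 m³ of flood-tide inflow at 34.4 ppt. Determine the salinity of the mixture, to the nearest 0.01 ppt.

By conservation of dissolved salt,
salt = 853,800×27.2 + 4,321,000×1.5 + 666,900×34.4 = 23,223,360 + 6,481,500 + 22,941,360 = 52,646,220
volume = 853,800 + 4,321,000 + 666,900 = 5,841,700 m³
S = 52,646,220 / 5,841,700 = 9.0121 ppt

9.01 ppt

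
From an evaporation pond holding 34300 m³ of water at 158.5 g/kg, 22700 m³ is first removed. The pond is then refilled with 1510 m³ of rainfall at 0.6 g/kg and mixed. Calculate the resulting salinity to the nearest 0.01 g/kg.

140.31 g/kg

Remaining after removal: 11,600 m³ at 158.5 g/kg (salt = 1,838,600)
After addition: salt = 1,838,600 + 1,510×0.6 = 1,839,506; volume = 13,110 m³
S = 1,839,506 / 13,110 = 140.3132 g/kg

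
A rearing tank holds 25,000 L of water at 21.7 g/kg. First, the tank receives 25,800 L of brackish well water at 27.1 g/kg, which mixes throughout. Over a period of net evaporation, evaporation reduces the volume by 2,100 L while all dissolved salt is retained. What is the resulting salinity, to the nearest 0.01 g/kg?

25.50 g/kg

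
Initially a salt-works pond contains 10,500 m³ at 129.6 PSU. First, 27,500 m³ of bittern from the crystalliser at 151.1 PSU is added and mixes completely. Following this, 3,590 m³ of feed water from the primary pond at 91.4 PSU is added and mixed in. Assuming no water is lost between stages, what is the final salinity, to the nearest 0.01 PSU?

By conservation of dissolved salt,
Initial salt = 10,500×129.6 = 1,360,800
After stage 1: salt = 1,360,800 + 27,500×151.1 = 5,516,050; volume = 38,000 m³; S = 145.159 PSU
After stage 2: salt = 5,516,050 + 3,590×91.4 = 5,844,176; volume = 41,590 m³
S = 5,844,176 / 41,590 = 140.5188 PSU

140.52 PSU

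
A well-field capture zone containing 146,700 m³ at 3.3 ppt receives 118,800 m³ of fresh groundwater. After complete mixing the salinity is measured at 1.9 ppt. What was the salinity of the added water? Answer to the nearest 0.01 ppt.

0.17 ppt

Salt balance: 146,700×3.3 + 118,800×S = 265,500×1.9
484,110 + 118,800·S = 504,450
S = (504,450 − 484,110) / 118,800 = 0.1712 ppt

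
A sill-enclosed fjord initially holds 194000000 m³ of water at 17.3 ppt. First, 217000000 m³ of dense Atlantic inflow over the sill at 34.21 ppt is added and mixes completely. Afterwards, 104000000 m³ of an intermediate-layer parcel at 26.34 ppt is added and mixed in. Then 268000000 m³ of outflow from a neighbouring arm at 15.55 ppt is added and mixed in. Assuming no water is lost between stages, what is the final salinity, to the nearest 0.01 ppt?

22.59 ppt

By conservation of dissolved salt,
Initial salt = 194,000,000×17.3 = 3,356,200,000
After stage 1: salt = 3,356,200,000 + 217,000,000×34.21 = 10,779,770,000; volume = 411,000,000 m³; S = 26.228 ppt
After stage 2: salt = 10,779,770,000 + 104,000,000×26.34 = 13,519,130,000; volume = 515,000,000 m³; S = 26.251 ppt
After stage 3: salt = 13,519,130,000 + 268,000,000×15.55 = 17,686,530,000; volume = 783,000,000 m³
S = 17,686,530,000 / 783,000,000 = 22.5882 ppt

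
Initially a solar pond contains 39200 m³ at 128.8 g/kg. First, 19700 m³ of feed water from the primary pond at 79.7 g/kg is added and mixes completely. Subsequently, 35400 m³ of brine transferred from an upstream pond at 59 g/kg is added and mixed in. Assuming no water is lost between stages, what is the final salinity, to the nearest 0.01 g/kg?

Total salt / total volume:
Initial salt = 39,200×128.8 = 5,048,960
After stage 1: salt = 5,048,960 + 19,700×79.7 = 6,619,050; volume = 58,900 m³; S = 112.378 g/kg
After stage 2: salt = 6,619,050 + 35,400×59 = 8,707,650; volume = 94,300 m³
S = 8,707,650 / 94,300 = 92.3399 g/kg

92.34 g/kg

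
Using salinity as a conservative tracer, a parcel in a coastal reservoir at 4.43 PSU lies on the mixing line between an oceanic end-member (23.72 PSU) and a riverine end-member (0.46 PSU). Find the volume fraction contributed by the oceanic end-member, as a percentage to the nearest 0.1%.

Let g be the oceanic fraction. Salt balance per unit volume:
g×23.72 + (1−g)×0.46 = 4.43
g = (4.43 − 0.46) / (23.72 − 0.46) = 3.97/23.26 = 0.1707

17.1%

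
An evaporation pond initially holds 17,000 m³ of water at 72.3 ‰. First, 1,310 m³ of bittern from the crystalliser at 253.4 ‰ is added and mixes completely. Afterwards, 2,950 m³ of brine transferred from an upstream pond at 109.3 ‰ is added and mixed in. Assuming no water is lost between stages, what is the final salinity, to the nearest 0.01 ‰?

88.59 ‰

Conserving salt mass:
Initial salt = 17,000×72.3 = 1,229,100
After stage 1: salt = 1,229,100 + 1,310×253.4 = 1,561,054; volume = 18,310 m³; S = 85.257 ‰
After stage 2: salt = 1,561,054 + 2,950×109.3 = 1,883,489; volume = 21,260 m³
S = 1,883,489 / 21,260 = 88.5931 ‰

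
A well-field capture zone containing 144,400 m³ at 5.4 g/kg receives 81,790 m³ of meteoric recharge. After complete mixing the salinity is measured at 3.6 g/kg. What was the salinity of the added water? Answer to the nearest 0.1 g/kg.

0.4 g/kg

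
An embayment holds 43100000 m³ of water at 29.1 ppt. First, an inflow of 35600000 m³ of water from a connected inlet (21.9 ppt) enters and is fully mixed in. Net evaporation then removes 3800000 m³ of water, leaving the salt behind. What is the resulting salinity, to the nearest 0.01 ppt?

After mixing: salt = 43,100,000×29.1 + 35,600,000×21.9 = 2,033,850,000; volume = 78,700,000 m³
After evaporation: salt unchanged = 2,033,850,000; volume = 78,700,000 − 3,800,000 = 74,900,000 m³
S = 2,033,850,000 / 74,900,000 = 27.1542 ppt

27.15 ppt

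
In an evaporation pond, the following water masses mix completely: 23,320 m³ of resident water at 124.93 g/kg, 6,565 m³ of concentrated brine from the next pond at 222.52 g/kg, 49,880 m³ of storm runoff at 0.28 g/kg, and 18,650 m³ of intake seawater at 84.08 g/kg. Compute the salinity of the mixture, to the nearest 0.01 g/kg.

60.52 g/kg

Conserving salt mass:
salt = 23,320×124.93 + 6,565×222.52 + 49,880×0.28 + 18,650×84.08 = 2,913,367.6 + 1,460,843.8 + 13,966.4 + 1,568,092 = 5,956,269.8
volume = 23,320 + 6,565 + 49,880 + 18,650 = 98,415 m³
S = 5,956,269.8 / 98,415 = 60.522 g/kg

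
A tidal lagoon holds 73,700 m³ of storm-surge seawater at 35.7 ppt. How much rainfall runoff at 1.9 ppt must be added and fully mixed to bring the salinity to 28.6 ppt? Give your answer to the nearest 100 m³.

19600 m³

Salt balance: 73,700×35.7 + V×1.9 = (73,700+V)×28.6
2,631,090 + 1.9V = 2,107,820 + 28.6V
523,270 = 26.7V
V = 19,598.13 m³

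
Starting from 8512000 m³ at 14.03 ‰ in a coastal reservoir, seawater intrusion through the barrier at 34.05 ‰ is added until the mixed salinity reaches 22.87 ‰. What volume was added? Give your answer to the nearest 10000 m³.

6730000 m³

Salt balance: 8,512,000×14.03 + V×34.05 = (8,512,000+V)×22.87
119,423,360 + 34.05V = 194,669,440 + 22.87V
75,246,080 = 11.18V
V = 6,730,418.6 m³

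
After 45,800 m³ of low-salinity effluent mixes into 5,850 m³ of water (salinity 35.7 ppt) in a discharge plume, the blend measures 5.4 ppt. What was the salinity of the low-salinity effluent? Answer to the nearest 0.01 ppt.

1.53 ppt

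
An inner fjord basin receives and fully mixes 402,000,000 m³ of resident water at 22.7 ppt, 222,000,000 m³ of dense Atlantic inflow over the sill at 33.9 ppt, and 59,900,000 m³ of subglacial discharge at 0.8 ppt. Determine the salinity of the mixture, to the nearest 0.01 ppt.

24.42 ppt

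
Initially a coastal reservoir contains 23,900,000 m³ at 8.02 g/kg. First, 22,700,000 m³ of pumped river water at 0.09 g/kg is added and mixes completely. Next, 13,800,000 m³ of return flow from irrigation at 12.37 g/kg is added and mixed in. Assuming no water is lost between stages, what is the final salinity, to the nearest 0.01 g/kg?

By conservation of dissolved salt,
Initial salt = 23,900,000×8.02 = 191,678,000
After stage 1: salt = 191,678,000 + 22,700,000×0.09 = 193,721,000; volume = 46,600,000 m³; S = 4.157 g/kg
After stage 2: salt = 193,721,000 + 13,800,000×12.37 = 364,427,000; volume = 60,400,000 m³
S = 364,427,000 / 60,400,000 = 6.0336 g/kg

6.03 g/kg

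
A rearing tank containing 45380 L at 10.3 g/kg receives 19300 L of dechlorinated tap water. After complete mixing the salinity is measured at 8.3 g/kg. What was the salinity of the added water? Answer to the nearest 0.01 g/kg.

Salt balance: 45,380×10.3 + 19,300×S = 64,680×8.3
467,414 + 19,300·S = 536,844
S = (536,844 − 467,414) / 19,300 = 3.5974 g/kg

3.60 g/kg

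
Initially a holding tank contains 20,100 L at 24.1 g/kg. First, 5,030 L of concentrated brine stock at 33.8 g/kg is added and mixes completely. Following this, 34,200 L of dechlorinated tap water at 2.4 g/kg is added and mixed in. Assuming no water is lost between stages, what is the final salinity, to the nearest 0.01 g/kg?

Conserving salt mass:
Initial salt = 20,100×24.1 = 484,410
After stage 1: salt = 484,410 + 5,030×33.8 = 654,424; volume = 25,130 L; S = 26.042 g/kg
After stage 2: salt = 654,424 + 34,200×2.4 = 736,504; volume = 59,330 L
S = 736,504 / 59,330 = 12.4137 g/kg

12.41 g/kg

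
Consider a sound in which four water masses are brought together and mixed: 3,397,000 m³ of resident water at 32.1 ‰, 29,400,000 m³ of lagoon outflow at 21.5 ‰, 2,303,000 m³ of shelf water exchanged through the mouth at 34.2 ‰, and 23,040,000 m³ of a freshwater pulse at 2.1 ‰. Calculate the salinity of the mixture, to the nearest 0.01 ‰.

Weighted by volume,
salt = 3,397,000×32.1 + 29,400,000×21.5 + 2,303,000×34.2 + 23,040,000×2.1 = 109,043,700 + 632,100,000 + 78,762,600 + 48,384,000 = 868,290,300
volume = 3,397,000 + 29,400,000 + 2,303,000 + 23,040,000 = 58,140,000 m³
S = 868,290,300 / 58,140,000 = 14.9345 ‰

14.93 ‰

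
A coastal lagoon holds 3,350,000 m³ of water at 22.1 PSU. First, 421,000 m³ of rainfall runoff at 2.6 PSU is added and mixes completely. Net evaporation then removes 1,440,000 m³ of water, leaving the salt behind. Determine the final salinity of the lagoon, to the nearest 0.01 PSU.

32.23 PSU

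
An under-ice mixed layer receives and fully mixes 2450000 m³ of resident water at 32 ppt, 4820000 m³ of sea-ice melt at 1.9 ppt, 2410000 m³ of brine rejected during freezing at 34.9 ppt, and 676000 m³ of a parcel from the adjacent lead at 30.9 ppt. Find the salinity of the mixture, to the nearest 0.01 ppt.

18.59 ppt

By conservation of dissolved salt,
salt = 2,450,000×32 + 4,820,000×1.9 + 2,410,000×34.9 + 676,000×30.9 = 78,400,000 + 9,158,000 + 84,109,000 + 20,888,400 = 192,555,400
volume = 2,450,000 + 4,820,000 + 2,410,000 + 676,000 = 10,356,000 m³
S = 192,555,400 / 10,356,000 = 18.5936 ppt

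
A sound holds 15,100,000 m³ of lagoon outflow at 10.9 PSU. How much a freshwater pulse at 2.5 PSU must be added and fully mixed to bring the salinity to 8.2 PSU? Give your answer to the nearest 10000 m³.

Salt balance: 15,100,000×10.9 + V×2.5 = (15,100,000+V)×8.2
164,590,000 + 2.5V = 123,820,000 + 8.2V
40,770,000 = 5.7V
V = 7,152,631.58 m³

7150000 m³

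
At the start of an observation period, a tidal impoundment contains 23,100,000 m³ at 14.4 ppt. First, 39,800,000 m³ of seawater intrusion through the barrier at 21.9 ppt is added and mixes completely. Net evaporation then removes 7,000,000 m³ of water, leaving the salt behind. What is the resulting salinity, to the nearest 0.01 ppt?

21.54 ppt

After mixing: salt = 23,100,000×14.4 + 39,800,000×21.9 = 1,204,260,000; volume = 62,900,000 m³
After evaporation: salt unchanged = 1,204,260,000; volume = 62,900,000 − 7,000,000 = 55,900,000 m³
S = 1,204,260,000 / 55,900,000 = 21.5431 ppt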